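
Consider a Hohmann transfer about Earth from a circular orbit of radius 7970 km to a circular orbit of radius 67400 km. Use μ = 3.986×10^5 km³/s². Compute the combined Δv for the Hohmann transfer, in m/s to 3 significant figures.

Δv = 3700 m/s

Transfer-ellipse semi-major axis a_t = (r₁ + r₂)/2 = (7970 + 67400)/2 = 37685 km.
Circular speed at r₁: v₁ = √(μ/r₁) = √(3.986×10^5/7970) = 7.072 km/s.
On the transfer ellipse at r₁, v² = μ(2/r − 1/a) gives v_p = √[μ(2/r₁ − 1/a_t)] = 9.458 km/s.
First burn Δv₁ = |v_p − v₁| = 2.386 km/s.
Circular speed at r₂: v₂ = √(μ/r₂) = 2.43186 km/s.
Transfer-orbit speed at r₂: v_a = √[μ(2/r₂ − 1/a_t)] = 1.11837 km/s.
Second burn Δv₂ = |v₂ − v_a| = 1.313 km/s.
Δv = Δv₁ + Δv₂ = 2.386 + 1.313 = 3.699 km/s.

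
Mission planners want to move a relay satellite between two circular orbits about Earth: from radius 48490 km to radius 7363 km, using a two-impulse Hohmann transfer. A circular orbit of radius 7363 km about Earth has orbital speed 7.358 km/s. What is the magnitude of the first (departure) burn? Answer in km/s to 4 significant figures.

Δv₁ = 1.395 km/s

From the circular-orbit relation v² = μ/r at r = 7363 km: μ = v²r = (7.358)² × 7363 = 3.98634×10^5 km³/s².
The Hohmann ellipse has a_t = (r₁ + r₂)/2 = 27926.5 km.
On the circular orbit at r = 48490 km, v_c = √(μ/r) = 2.867 km/s.
Transfer-orbit speed at the same r (vis-viva, a = a_t): v_t = √[μ(2/r − 1/a_t)] = 1.472 km/s.
Δv₁ = |v_t − v_c| = |1.472 − 2.867| = 1.395 km/s.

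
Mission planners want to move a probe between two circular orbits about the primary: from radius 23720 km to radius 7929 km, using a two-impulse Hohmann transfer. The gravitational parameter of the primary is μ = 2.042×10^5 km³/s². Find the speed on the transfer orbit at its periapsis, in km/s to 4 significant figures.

v = 6.213 km/s

Transfer-ellipse semi-major axis a_t = (r₁ + r₂)/2 = (23720 + 7929)/2 = 15824.5 km.
The periapsis of the transfer ellipse is at r = 7929 km.
Applying v² = μ(2/r − 1/a_t): v = 6.213 km/s.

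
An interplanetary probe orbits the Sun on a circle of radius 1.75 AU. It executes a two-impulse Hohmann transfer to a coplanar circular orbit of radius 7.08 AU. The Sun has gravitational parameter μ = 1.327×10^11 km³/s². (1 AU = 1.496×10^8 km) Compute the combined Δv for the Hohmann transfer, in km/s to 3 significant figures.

Δv = 10.1 km/s

In km: r₁ = 1.75 × 1.496×10^8 = 2.618×10^8 km; r₂ = 7.08 × 1.496×10^8 = 1.059168×10^9 km.
Transfer-ellipse semi-major axis a_t = (r₁ + r₂)/2 = (2.618×10^8 + 1.059168×10^9)/2 = 6.60484×10^8 km.
At r₁ the circular-orbit speed is v₁ = √(μ/r₁) = 22.514 km/s.
On the transfer ellipse at r₁, vis-viva gives v_p = √[μ(2/r₁ − 1/a_t)] = 28.510 km/s.
First burn Δv₁ = |v_p − v₁| = 5.996 km/s.
Circular speed at r₂: v₂ = √(μ/r₂) = 11.193 km/s.
Transfer-orbit speed at r₂: v_a = √[μ(2/r₂ − 1/a_t)] = 7.0470 km/s.
Second burn Δv₂ = |v₂ − v_a| = 4.146 km/s.
Total Δv = Δv₁ + Δv₂ = 10.14 km/s.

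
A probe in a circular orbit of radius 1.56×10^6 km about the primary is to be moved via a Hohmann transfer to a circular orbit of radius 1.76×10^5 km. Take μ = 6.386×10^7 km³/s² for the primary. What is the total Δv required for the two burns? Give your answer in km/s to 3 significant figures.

Semi-major axis of the transfer orbit: a_t = (1.560×10^6 + 1.760×10^5)/2 = 8.680×10^5 km.
Circular speed at r₁: v₁ = √(μ/r₁) = √(6.386×10^7/1.560×10^6) = 6.3981 km/s.
On the transfer ellipse at r₁, vis-viva gives v_a = √[μ(2/r₁ − 1/a_t)] = 2.8810 km/s.
First burn Δv₁ = |v_a − v₁| = 3.5171 km/s.
Circular speed at r₂: v₂ = √(μ/r₂) = 19.0484 km/s.
Transfer-orbit speed at r₂: v_p = √[μ(2/r₂ − 1/a_t)] = 25.5365 km/s.
Second burn Δv₂ = |v₂ − v_p| = 6.4881 km/s.
Total Δv = Δv₁ + Δv₂ = 10.01 km/s.

Δv = 10.0 km/s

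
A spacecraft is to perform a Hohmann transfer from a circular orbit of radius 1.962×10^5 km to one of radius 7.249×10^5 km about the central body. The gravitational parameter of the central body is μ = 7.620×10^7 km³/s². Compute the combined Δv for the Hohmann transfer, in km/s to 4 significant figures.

Δv = 8.578 km/s

The Hohmann ellipse has a_t = (r₁ + r₂)/2 = 4.6055×10^5 km.
At r₁ the circular-orbit speed is v₁ = √(μ/r₁) = 19.7073 km/s.
On the transfer ellipse at r₁, vis-viva gives v_p = √[μ(2/r₁ − 1/a_t)] = 24.7246 km/s.
First burn Δv₁ = |v_p − v₁| = 5.017 km/s.
At r₂, v₂ = √(μ/r₂) = 10.253 km/s.
Transfer-orbit speed at r₂: v_a = √[μ(2/r₂ − 1/a_t)] = 6.6919 km/s.
Second burn Δv₂ = |v₂ − v_a| = 3.561 km/s.
Δv = Δv₁ + Δv₂ = 5.017 + 3.561 = 8.578 km/s.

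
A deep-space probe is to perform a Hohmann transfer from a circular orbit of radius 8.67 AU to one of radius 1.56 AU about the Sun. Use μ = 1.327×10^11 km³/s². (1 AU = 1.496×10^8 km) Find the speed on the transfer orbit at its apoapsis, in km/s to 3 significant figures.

v = 5.59 km/s

In km: r₁ = 8.67 × 1.496×10^8 = 1.297032×10^9 km; r₂ = 1.56 × 1.496×10^8 = 2.33376×10^8 km.
Semi-major axis of the transfer orbit: a_t = (1.297032×10^9 + 2.33376×10^8)/2 = 7.65204×10^8 km.
At apoapsis, r = 1.297032×10^9 km.
From the vis-viva equation, v = √[μ(2/r − 1/a_t)] = 5.586 km/s.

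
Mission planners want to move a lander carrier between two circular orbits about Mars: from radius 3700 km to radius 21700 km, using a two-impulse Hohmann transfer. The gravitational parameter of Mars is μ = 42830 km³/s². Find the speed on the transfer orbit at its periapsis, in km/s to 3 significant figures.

v = 4.45 km/s

The Hohmann ellipse has a_t = (r₁ + r₂)/2 = 12700 km.
The periapsis of the transfer ellipse is at r = 3700 km.
Applying v² = μ(2/r − 1/a_t): v = 4.447 km/s.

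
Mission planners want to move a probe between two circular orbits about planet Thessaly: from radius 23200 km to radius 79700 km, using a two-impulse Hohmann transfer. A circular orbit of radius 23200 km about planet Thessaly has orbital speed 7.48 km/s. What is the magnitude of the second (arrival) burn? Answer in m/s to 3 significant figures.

From the circular-orbit relation v² = μ/r at r = 23200 km: μ = v²r = (7.48)² × 23200 = 1.29805×10^6 km³/s².
Semi-major axis of the transfer orbit: a_t = (23200 + 79700)/2 = 51450 km.
On the circular orbit at r = 79700 km, v_c = √(μ/r) = 4.036 km/s.
Transfer-orbit speed at the same r (vis-viva, a = a_t): v_t = √[μ(2/r − 1/a_t)] = 2.710 km/s.
Δv₂ = |v_t − v_c| = |2.710 − 4.036| = 1.326 km/s.

Δv₂ = 1330 m/s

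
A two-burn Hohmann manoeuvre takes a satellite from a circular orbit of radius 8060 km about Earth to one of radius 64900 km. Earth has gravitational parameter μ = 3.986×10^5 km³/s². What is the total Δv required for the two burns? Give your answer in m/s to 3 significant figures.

Semi-major axis of the transfer orbit: a_t = (8060 + 64900)/2 = 36480 km.
Circular speed at r₁: v₁ = √(μ/r₁) = √(3.986×10^5/8060) = 7.0324 km/s.
On the transfer ellipse at r₁, v² = μ(2/r − 1/a) gives v_p = √[μ(2/r₁ − 1/a_t)] = 9.3799 km/s.
First burn Δv₁ = |v_p − v₁| = 2.3475 km/s.
At r₂, v₂ = √(μ/r₂) = 2.4783 km/s.
Transfer-orbit speed at r₂: v_a = √[μ(2/r₂ − 1/a_t)] = 1.1649 km/s.
Second burn Δv₂ = |v₂ − v_a| = 1.3134 km/s.
Total Δv = Δv₁ + Δv₂ = 3.661 km/s.

Δv = 3660 m/s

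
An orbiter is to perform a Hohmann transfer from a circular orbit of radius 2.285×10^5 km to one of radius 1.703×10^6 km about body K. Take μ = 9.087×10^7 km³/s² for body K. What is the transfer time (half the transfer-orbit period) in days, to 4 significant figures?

Semi-major axis of the transfer orbit: a_t = (2.285×10^5 + 1.703×10^6)/2 = 9.6575×10^5 km.
Half the transfer-orbit period gives t = π√(a_t³/μ) = 3.128×10^5 s.
Converting: 3.128×10^5 s ÷ 86400 s/day = 3.620 days.

t = 3.620 days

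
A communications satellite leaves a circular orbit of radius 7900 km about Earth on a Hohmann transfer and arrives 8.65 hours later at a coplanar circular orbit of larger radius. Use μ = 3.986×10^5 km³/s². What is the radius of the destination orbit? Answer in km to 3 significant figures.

r₂ = 60000 km

Transfer time t = 8.65 hours = 31140 s, and t = π√(a_t³/μ).
So a_t = (μ t²/π²)^(1/3) = (3.986×10^5 × (31140)² / π²)^(1/3) = 33959 km.
Since a_t = (r₁ + r₂)/2, r₂ = 2a_t − r₁ = 2×33959 − 7900 = 60018 km.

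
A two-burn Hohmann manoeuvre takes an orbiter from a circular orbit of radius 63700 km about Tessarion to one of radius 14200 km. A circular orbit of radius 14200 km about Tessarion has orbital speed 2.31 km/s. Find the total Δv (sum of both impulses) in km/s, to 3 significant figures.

Δv = 1.08 km/s

From the circular-orbit relation v² = μ/r at r = 14200 km: μ = v²r = (2.31)² × 14200 = 75772.6 km³/s².
The Hohmann ellipse has a_t = (r₁ + r₂)/2 = 38950 km.
At r₁ the circular-orbit speed is v₁ = √(μ/r₁) = 1.09065 km/s.
On the transfer ellipse at r₁, vis-viva gives v_a = √[μ(2/r₁ − 1/a_t)] = 0.658532 km/s.
First burn Δv₁ = |v_a − v₁| = 0.4321 km/s.
At r₂, v₂ = √(μ/r₂) = 2.3100 km/s.
Transfer-orbit speed at r₂: v_p = √[μ(2/r₂ − 1/a_t)] = 2.9541 km/s.
Second burn Δv₂ = |v₂ − v_p| = 0.6441 km/s.
Total Δv = Δv₁ + Δv₂ = 1.076 km/s.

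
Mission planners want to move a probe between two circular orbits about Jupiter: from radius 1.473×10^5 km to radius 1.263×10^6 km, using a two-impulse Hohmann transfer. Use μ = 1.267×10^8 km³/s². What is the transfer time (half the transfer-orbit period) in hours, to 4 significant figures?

t = 45.91 hours

Transfer-ellipse semi-major axis a_t = (r₁ + r₂)/2 = (1.473×10^5 + 1.263×10^6)/2 = 7.0515×10^5 km.
By Kepler's third law the transfer-orbit period is T = 2π√(a_t³/μ), so t = T/2 = 1.6527×10^5 s.
Converting: 1.6527×10^5 s ÷ 3600 s/hour = 45.91 hours.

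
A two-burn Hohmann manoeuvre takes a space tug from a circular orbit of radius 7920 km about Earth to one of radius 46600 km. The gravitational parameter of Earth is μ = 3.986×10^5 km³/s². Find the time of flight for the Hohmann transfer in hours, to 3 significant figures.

t = 6.22 hours

Semi-major axis of the transfer orbit: a_t = (7920 + 46600)/2 = 27260 km.
Transfer time t = π√(a_t³/μ) = π√((27260)³ / 3.986×10^5) = 22400 s.
Converting: 22400 s ÷ 3600 s/hour = 6.22 hours.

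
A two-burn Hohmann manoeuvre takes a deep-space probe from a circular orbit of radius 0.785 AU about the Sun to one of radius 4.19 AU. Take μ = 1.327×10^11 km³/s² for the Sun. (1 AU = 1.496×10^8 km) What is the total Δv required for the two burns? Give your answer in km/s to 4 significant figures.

In km: r₁ = 0.785 × 1.496×10^8 = 1.17436×10^8 km; r₂ = 4.19 × 1.496×10^8 = 6.26824×10^8 km.
The Hohmann ellipse has a_t = (r₁ + r₂)/2 = 3.7213×10^8 km.
Circular speed at r₁: v₁ = √(μ/r₁) = √(1.327×10^11/1.17436×10^8) = 33.62 km/s.
On the transfer ellipse at r₁, vis-viva equation gives v_p = √[μ(2/r₁ − 1/a_t)] = 43.63 km/s.
First burn Δv₁ = |v_p − v₁| = 10.01 km/s.
Circular speed at r₂: v₂ = √(μ/r₂) = 14.55 km/s.
Transfer-orbit speed at r₂: v_a = √[μ(2/r₂ − 1/a_t)] = 8.174 km/s.
Second burn Δv₂ = |v₂ − v_a| = 6.376 km/s.
Total Δv = Δv₁ + Δv₂ = 16.39 km/s.

Δv = 16.39 km/s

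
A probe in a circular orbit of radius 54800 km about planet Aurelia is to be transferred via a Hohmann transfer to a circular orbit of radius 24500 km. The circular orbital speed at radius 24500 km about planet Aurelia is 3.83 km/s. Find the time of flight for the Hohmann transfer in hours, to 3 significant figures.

From the circular-orbit relation v² = μ/r at r = 24500 km: μ = v²r = (3.83)² × 24500 = 3.59388×10^5 km³/s².
Semi-major axis of the transfer orbit: a_t = (54800 + 24500)/2 = 39650 km.
By Kepler's third law the transfer-orbit period is T = 2π√(a_t³/μ), so t = T/2 = 41370 s.
Converting: 41370 s ÷ 3600 s/hour = 11.5 hours.

t = 11.5 hours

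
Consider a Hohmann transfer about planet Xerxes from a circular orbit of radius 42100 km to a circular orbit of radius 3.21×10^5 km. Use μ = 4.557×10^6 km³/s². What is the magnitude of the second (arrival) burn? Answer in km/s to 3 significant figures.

Transfer-ellipse semi-major axis a_t = (r₁ + r₂)/2 = (42100 + 3.210×10^5)/2 = 1.8155×10^5 km.
On the circular orbit at r = 3.210×10^5 km, v_c = √(μ/r) = 3.7678 km/s.
Transfer-orbit speed at the same r (vis-viva, a = a_t): v_t = √[μ(2/r − 1/a_t)] = 1.8144 km/s.
Δv₂ = |v_t − v_c| = |1.8144 − 3.7678| = 1.953 km/s.

Δv₂ = 1.95 km/s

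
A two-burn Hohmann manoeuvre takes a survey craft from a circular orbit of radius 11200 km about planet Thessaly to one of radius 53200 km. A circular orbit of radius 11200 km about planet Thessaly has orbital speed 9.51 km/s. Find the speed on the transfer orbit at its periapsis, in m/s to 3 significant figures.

v = 12200 m/s

From the circular-orbit relation v² = μ/r at r = 11200 km: μ = v²r = (9.51)² × 11200 = 1.01293×10^6 km³/s².
The Hohmann ellipse has a_t = (r₁ + r₂)/2 = 32200 km.
At periapsis, r = 11200 km.
Applying v² = μ(2/r − 1/a_t): v = 12.22 km/s.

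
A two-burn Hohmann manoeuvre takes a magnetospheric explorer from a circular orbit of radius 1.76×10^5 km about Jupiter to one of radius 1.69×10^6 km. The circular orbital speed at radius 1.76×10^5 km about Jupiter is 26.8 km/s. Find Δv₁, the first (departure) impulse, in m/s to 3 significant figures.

Δv₁ = 9270 m/s

From the circular-orbit relation v² = μ/r at r = 1.76×10^5 km: μ = v²r = (26.8)² × 1.76×10^5 = 1.26410×10^8 km³/s².
Transfer-ellipse semi-major axis a_t = (r₁ + r₂)/2 = (1.760×10^5 + 1.690×10^6)/2 = 9.330×10^5 km.
Circular speed at r = 1.760×10^5 km: v_c = √(μ/r) = 26.800 km/s.
Transfer-orbit speed at the same r (vis-viva, a = a_t): v_t = √[μ(2/r − 1/a_t)] = 36.069 km/s.
Δv₁ = |v_t − v_c| = |36.069 − 26.800| = 9.269 km/s.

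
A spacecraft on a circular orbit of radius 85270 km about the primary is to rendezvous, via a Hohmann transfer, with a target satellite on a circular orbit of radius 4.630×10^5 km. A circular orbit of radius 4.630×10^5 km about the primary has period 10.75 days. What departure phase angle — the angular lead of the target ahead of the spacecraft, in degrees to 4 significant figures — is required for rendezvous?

φ = 97.99°

From Kepler's third law T² = 4π²r³/μ at r = 4.630×10^5 km, T = 10.75 days = 10.75 × 86400 s = 9.288×10^5 s: μ = 4π²r³/T² = 4.54212×10^6 km³/s².
Semi-major axis of the transfer orbit: a_t = (85270 + 4.630×10^5)/2 = 2.74135×10^5 km.
The half-period of the transfer ellipse is t = π√(a_t³/μ) = 2.1158×10^5 s.
The target's mean motion on its circular orbit is ω₂ = √(μ/r₂³) = 6.7648×10^-6 rad/s.
Angle swept by the target during transfer: ω₂·t = 1.4313 rad = 82.01°.
The spacecraft traverses 180° on the transfer ellipse, so the target must lead by 180° − 82.01° = 97.99°.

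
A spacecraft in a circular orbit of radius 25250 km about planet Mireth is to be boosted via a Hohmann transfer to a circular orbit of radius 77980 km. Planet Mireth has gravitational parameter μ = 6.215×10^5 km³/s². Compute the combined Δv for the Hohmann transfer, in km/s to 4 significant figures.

The Hohmann ellipse has a_t = (r₁ + r₂)/2 = 51615 km.
Circular speed at r₁: v₁ = √(μ/r₁) = √(6.215×10^5/25250) = 4.9612359 km/s.
Transfer-orbit speed at r₁ (vis-viva equation): v_p = √[μ(2/r₁ − 1/a_t)] = 6.0980857 km/s.
First burn Δv₁ = |v_p − v₁| = 1.1368 km/s.
At r₂, v₂ = √(μ/r₂) = 2.82312 km/s.
Transfer-orbit speed at r₂: v_a = √[μ(2/r₂ − 1/a_t)] = 1.97457 km/s.
Second burn Δv₂ = |v₂ − v_a| = 0.84855 km/s.
Δv = Δv₁ + Δv₂ = 1.1368 + 0.84855 = 1.985 km/s.

Δv = 1.985 km/s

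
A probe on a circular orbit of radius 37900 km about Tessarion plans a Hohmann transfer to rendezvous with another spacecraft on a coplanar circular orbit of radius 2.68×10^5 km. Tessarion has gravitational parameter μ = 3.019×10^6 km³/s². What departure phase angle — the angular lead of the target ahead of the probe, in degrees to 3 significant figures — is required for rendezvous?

Transfer-ellipse semi-major axis a_t = (r₁ + r₂)/2 = (37900 + 2.680×10^5)/2 = 1.5295×10^5 km.
Transfer time t = π√(a_t³/μ) = 1.0815×10^5 s.
The target's mean motion on its circular orbit is ω₂ = √(μ/r₂³) = 1.2524×10^-5 rad/s.
Angle swept by the target during transfer: ω₂·t = 1.3545 rad = 77.61°.
The probe traverses 180° on the transfer ellipse, so the target must lead by 180° − 77.61° = 102°.

φ = 102°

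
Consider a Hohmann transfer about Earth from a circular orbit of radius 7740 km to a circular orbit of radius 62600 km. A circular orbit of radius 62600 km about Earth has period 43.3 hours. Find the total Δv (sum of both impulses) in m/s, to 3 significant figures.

Δv = 3740 m/s

From Kepler's third law T² = 4π²r³/μ at r = 62600 km, T = 43.3 hours = 43.3 × 3600 s = 1.5588×10^5 s: μ = 4π²r³/T² = 3.98568×10^5 km³/s².
The Hohmann ellipse has a_t = (r₁ + r₂)/2 = 35170 km.
Circular speed at r₁: v₁ = √(μ/r₁) = √(3.98568×10^5/7740) = 7.17597 km/s.
On the transfer ellipse at r₁, vis-viva equation gives v_p = √[μ(2/r₁ − 1/a_t)] = 9.57374 km/s.
First burn Δv₁ = |v_p − v₁| = 2.3978 km/s.
At r₂, v₂ = √(μ/r₂) = 2.5233 km/s.
Transfer-orbit speed at r₂: v_a = √[μ(2/r₂ − 1/a_t)] = 1.1837 km/s.
Second burn Δv₂ = |v₂ − v_a| = 1.3396 km/s.
Δv = Δv₁ + Δv₂ = 2.3978 + 1.3396 = 3.737 km/s.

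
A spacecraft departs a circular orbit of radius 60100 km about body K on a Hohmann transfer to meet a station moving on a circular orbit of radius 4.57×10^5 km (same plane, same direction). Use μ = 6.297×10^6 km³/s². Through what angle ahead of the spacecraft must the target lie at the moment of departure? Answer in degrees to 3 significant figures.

The Hohmann ellipse has a_t = (r₁ + r₂)/2 = 2.5855×10^5 km.
The half-period of the transfer ellipse is t = π√(a_t³/μ) = 1.646×10^5 s.
Target angular speed ω₂ = √(μ/r₂³) = 8.123×10^-6 rad/s.
Angle swept by the target during transfer: ω₂·t = 1.337 rad = 76.60°.
The spacecraft traverses 180° on the transfer ellipse, so the target must lead by 180° − 76.60° = 103°.

φ = 103°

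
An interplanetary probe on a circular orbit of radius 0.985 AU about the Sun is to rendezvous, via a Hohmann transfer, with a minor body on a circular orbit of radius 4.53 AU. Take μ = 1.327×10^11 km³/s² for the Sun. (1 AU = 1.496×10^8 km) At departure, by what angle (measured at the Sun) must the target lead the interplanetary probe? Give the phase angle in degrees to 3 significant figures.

In km: r₁ = 0.985 × 1.496×10^8 = 1.47356×10^8 km; r₂ = 4.53 × 1.496×10^8 = 6.77688×10^8 km.
Transfer-ellipse semi-major axis a_t = (r₁ + r₂)/2 = (1.47356×10^8 + 6.77688×10^8)/2 = 4.12522×10^8 km.
Transfer time t = π√(a_t³/μ) = 7.226×10^7 s.
Target angular speed ω₂ = √(μ/r₂³) = 2.065×10^-8 rad/s.
Angle swept by the target during transfer: ω₂·t = 1.492 rad = 85.49°.
Arrival is 180° from departure on the ellipse, so φ = 180° − 85.49° = 94.5°.

φ = 94.5°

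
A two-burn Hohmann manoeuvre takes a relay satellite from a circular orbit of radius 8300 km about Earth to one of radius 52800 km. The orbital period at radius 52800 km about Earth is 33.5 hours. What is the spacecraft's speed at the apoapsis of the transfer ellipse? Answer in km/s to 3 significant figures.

From Kepler's third law T² = 4π²r³/μ at r = 52800 km, T = 33.5 hours = 33.5 × 3600 s = 1.206×10^5 s: μ = 4π²r³/T² = 3.99546×10^5 km³/s².
Semi-major axis of the transfer orbit: a_t = (8300 + 52800)/2 = 30550 km.
The apoapsis of the transfer ellipse is at r = 52800 km.
From the vis-viva equation, v = √[μ(2/r − 1/a_t)] = 1.434 km/s.

v = 1.43 km/s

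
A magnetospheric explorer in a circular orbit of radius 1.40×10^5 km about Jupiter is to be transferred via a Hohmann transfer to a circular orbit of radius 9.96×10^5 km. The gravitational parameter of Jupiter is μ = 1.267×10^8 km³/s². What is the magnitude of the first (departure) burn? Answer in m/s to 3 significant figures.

Semi-major axis of the transfer orbit: a_t = (1.400×10^5 + 9.960×10^5)/2 = 5.680×10^5 km.
Circular speed at r = 1.400×10^5 km: v_c = √(μ/r) = 30.083 km/s.
Vis-viva on the transfer ellipse at r = 1.400×10^5 km gives v_t = √[μ(2/r − 1/a_t)] = 39.836 km/s.
Δv₁ = |v_t − v_c| = |39.836 − 30.083| = 9.753 km/s.

Δv₁ = 9750 m/s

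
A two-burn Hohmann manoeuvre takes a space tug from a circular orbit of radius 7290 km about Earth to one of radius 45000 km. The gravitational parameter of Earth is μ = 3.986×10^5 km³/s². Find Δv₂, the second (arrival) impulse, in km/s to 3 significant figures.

Transfer-ellipse semi-major axis a_t = (r₁ + r₂)/2 = (7290 + 45000)/2 = 26145 km.
Circular speed at r = 45000 km: v_c = √(μ/r) = 2.9762 km/s.
Transfer-orbit speed at the same r (vis-viva, a = a_t): v_t = √[μ(2/r − 1/a_t)] = 1.5716 km/s.
Δv₂ = |v_t − v_c| = |1.5716 − 2.9762| = 1.405 km/s.

Δv₂ = 1.40 km/s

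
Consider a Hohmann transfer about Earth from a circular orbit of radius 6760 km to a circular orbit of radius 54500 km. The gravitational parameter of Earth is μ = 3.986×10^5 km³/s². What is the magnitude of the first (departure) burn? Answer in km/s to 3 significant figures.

Δv₁ = 2.56 km/s

The Hohmann ellipse has a_t = (r₁ + r₂)/2 = 30630 km.
On the circular orbit at r = 6760 km, v_c = √(μ/r) = 7.6788 km/s.
Vis-viva on the transfer ellipse at r = 6760 km gives v_t = √[μ(2/r − 1/a_t)] = 10.243 km/s.
Δv₁ = |v_t − v_c| = |10.243 − 7.6788| = 2.564 km/s.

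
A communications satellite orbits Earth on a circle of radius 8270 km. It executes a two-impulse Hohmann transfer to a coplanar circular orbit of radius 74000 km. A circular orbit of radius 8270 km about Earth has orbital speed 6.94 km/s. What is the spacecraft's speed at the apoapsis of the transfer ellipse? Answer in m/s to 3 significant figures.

From the circular-orbit relation v² = μ/r at r = 8270 km: μ = v²r = (6.94)² × 8270 = 3.98313×10^5 km³/s².
Semi-major axis of the transfer orbit: a_t = (8270 + 74000)/2 = 41135 km.
The apoapsis of the transfer ellipse is at r = 74000 km.
Applying v² = μ(2/r − 1/a_t): v = 1.040 km/s.

v = 1040 m/s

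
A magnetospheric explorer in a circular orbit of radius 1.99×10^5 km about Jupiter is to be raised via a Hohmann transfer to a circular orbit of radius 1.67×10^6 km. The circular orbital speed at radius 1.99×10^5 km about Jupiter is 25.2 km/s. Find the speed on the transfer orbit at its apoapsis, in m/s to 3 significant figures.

v = 4010 m/s

From the circular-orbit relation v² = μ/r at r = 1.99×10^5 km: μ = v²r = (25.2)² × 1.99×10^5 = 1.26373×10^8 km³/s².
Semi-major axis of the transfer orbit: a_t = (1.990×10^5 + 1.670×10^6)/2 = 9.345×10^5 km.
The apoapsis of the transfer ellipse is at r = 1.670×10^6 km.
Vis-viva: v = √[μ(2/r − 1/a_t)] = √[1.26373×10^8 × (2/1.670×10^6 − 1/9.345×10^5)] = 4.014 km/s.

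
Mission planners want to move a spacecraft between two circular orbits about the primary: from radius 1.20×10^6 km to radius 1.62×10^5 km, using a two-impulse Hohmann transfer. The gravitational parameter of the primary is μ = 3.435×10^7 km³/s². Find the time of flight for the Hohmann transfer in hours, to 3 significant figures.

t = 83.7 hours

Semi-major axis of the transfer orbit: a_t = (1.200×10^6 + 1.620×10^5)/2 = 6.810×10^5 km.
Transfer time t = π√(a_t³/μ) = π√((6.810×10^5)³ / 3.435×10^7) = 3.012×10^5 s.
Converting: 3.012×10^5 s ÷ 3600 s/hour = 83.7 hours.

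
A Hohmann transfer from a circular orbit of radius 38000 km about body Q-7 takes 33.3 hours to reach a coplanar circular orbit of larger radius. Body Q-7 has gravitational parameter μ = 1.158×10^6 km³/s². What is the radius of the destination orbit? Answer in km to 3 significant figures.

Transfer time t = 33.3 hours = 1.1988×10^5 s, and t = π√(a_t³/μ).
So a_t = (μ t²/π²)^(1/3) = (1.158×10^6 × (1.1988×10^5)² / π²)^(1/3) = 1.1902×10^5 km.
Since a_t = (r₁ + r₂)/2, r₂ = 2a_t − r₁ = 2×1.1902×10^5 − 38000 = 2.0004×10^5 km.

r₂ = 2.00×10^5 km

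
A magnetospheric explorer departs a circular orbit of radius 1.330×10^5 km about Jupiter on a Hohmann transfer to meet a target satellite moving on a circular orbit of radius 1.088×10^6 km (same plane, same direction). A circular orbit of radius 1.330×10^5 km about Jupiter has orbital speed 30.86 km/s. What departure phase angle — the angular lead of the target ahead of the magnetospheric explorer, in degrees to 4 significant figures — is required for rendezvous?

From the circular-orbit relation v² = μ/r at r = 1.330×10^5 km: μ = v²r = (30.86)² × 1.330×10^5 = 1.26661×10^8 km³/s².
Semi-major axis of the transfer orbit: a_t = (1.330×10^5 + 1.088×10^6)/2 = 6.105×10^5 km.
The half-period of the transfer ellipse is t = π√(a_t³/μ) = 1.33155×10^5 s.
Target angular speed ω₂ = √(μ/r₂³) = 9.91696×10^-6 rad/s.
Angle swept by the target during transfer: ω₂·t = 1.3205 rad = 75.66°.
Arrival is 180° from departure on the ellipse, so φ = 180° − 75.66° = 104.3°.

φ = 104.3°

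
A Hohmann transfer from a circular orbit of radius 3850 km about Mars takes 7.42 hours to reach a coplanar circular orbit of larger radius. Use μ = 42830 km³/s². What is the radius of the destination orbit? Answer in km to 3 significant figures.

Transfer time t = 7.42 hours = 26712 s, and t = π√(a_t³/μ).
So a_t = (μ t²/π²)^(1/3) = (42830 × (26712)² / π²)^(1/3) = 14575 km.
Since a_t = (r₁ + r₂)/2, r₂ = 2a_t − r₁ = 2×14575 − 3850 = 25300 km.

r₂ = 25300 km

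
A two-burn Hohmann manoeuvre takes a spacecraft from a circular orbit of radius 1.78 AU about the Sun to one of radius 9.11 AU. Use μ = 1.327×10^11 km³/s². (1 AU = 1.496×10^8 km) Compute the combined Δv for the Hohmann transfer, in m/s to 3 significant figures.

In km: r₁ = 1.78 × 1.496×10^8 = 2.66288×10^8 km; r₂ = 9.11 × 1.496×10^8 = 1.362856×10^9 km.
Transfer-ellipse semi-major axis a_t = (r₁ + r₂)/2 = (2.66288×10^8 + 1.362856×10^9)/2 = 8.14572×10^8 km.
At r₁ the circular-orbit speed is v₁ = √(μ/r₁) = 22.32337 km/s.
On the transfer ellipse at r₁, vis-viva gives v_p = √[μ(2/r₁ − 1/a_t)] = 28.87486 km/s.
First burn Δv₁ = |v_p − v₁| = 6.551 km/s.
Circular speed at r₂: v₂ = √(μ/r₂) = 9.868 km/s.
Transfer-orbit speed at r₂: v_a = √[μ(2/r₂ − 1/a_t)] = 5.642 km/s.
Second burn Δv₂ = |v₂ − v_a| = 4.226 km/s.
Total Δv = Δv₁ + Δv₂ = 10.78 km/s.

Δv = 10800 m/s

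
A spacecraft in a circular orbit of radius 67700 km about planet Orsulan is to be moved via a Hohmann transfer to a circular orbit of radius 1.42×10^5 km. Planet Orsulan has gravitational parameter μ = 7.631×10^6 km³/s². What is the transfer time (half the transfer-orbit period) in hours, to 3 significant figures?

t = 10.7 hours

Transfer-ellipse semi-major axis a_t = (r₁ + r₂)/2 = (67700 + 1.420×10^5)/2 = 1.0485×10^5 km.
Half the transfer-orbit period gives t = π√(a_t³/μ) = 38610 s.
Converting: 38610 s ÷ 3600 s/hour = 10.7 hours.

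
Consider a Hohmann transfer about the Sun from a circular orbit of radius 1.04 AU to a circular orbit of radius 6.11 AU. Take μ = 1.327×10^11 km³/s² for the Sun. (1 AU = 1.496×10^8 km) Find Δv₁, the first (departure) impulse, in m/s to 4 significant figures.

In km: r₁ = 1.04 × 1.496×10^8 = 1.55584×10^8 km; r₂ = 6.11 × 1.496×10^8 = 9.14056×10^8 km.
Transfer-ellipse semi-major axis a_t = (r₁ + r₂)/2 = (1.55584×10^8 + 9.14056×10^8)/2 = 5.3482×10^8 km.
On the circular orbit at r = 1.55584×10^8 km, v_c = √(μ/r) = 29.205 km/s.
Vis-viva on the transfer ellipse at r = 1.55584×10^8 km gives v_t = √[μ(2/r − 1/a_t)] = 38.180 km/s.
Δv₁ = |v_t − v_c| = |38.180 − 29.205| = 8.975 km/s.

Δv₁ = 8975 m/s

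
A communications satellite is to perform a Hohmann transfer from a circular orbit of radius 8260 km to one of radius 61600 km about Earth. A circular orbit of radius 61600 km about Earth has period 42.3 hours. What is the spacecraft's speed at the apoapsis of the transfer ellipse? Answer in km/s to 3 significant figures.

From Kepler's third law T² = 4π²r³/μ at r = 61600 km, T = 42.3 hours = 42.3 × 3600 s = 1.5228×10^5 s: μ = 4π²r³/T² = 3.97939×10^5 km³/s².
Transfer-ellipse semi-major axis a_t = (r₁ + r₂)/2 = (8260 + 61600)/2 = 34930 km.
The apoapsis of the transfer ellipse is at r = 61600 km.
Vis-viva: v = √[μ(2/r − 1/a_t)] = √[3.97939×10^5 × (2/61600 − 1/34930)] = 1.236 km/s.

v = 1.24 km/s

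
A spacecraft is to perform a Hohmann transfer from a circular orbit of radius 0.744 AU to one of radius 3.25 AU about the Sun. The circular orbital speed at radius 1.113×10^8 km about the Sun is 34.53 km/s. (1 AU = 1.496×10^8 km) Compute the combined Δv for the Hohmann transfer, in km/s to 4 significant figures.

Δv = 15.96 km/s

From the circular-orbit relation v² = μ/r at r = 1.113×10^8 km: μ = v²r = (34.53)² × 1.113×10^8 = 1.32705×10^11 km³/s².
In km: r₁ = 0.744 × 1.496×10^8 = 1.113024×10^8 km; r₂ = 3.25 × 1.496×10^8 = 4.862×10^8 km.
Transfer-ellipse semi-major axis a_t = (r₁ + r₂)/2 = (1.113024×10^8 + 4.862×10^8)/2 = 2.987512×10^8 km.
Circular speed at r₁: v₁ = √(μ/r₁) = √(1.32705×10^11/1.113024×10^8) = 34.53 km/s.
Transfer-orbit speed at r₁ (v² = μ(2/r − 1/a)): v_p = √[μ(2/r₁ − 1/a_t)] = 44.05 km/s.
First burn Δv₁ = |v_p − v₁| = 9.520 km/s.
Circular speed at r₂: v₂ = √(μ/r₂) = 16.521 km/s.
Transfer-orbit speed at r₂: v_a = √[μ(2/r₂ − 1/a_t)] = 10.084 km/s.
Second burn Δv₂ = |v₂ − v_a| = 6.437 km/s.
Δv = Δv₁ + Δv₂ = 9.520 + 6.437 = 15.96 km/s.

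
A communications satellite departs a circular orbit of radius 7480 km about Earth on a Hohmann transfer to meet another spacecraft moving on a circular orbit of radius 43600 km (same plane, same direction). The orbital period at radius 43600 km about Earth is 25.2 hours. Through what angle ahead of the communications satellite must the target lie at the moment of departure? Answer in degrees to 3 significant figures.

φ = 99.3°

From Kepler's third law T² = 4π²r³/μ at r = 43600 km, T = 25.2 hours = 25.2 × 3600 s = 90720 s: μ = 4π²r³/T² = 3.97570×10^5 km³/s².
Semi-major axis of the transfer orbit: a_t = (7480 + 43600)/2 = 25540 km.
Transfer time t = π√(a_t³/μ) = 20336 s.
The target's mean motion on its circular orbit is ω₂ = √(μ/r₂³) = 6.9259×10^-5 rad/s.
Angle swept by the target during transfer: ω₂·t = 1.4085 rad = 80.70°.
The communications satellite traverses 180° on the transfer ellipse, so the target must lead by 180° − 80.70° = 99.3°.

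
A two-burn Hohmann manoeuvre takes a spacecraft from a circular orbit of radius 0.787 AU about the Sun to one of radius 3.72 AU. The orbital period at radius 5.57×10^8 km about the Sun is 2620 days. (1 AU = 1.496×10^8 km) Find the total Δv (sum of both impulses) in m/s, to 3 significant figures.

Δv = 15900 m/s

From Kepler's third law T² = 4π²r³/μ at r = 5.57×10^8 km, T = 2620 days = 2620 × 86400 s = 2.26368×10^8 s: μ = 4π²r³/T² = 1.33136×10^11 km³/s².
In km: r₁ = 0.787 × 1.496×10^8 = 1.177352×10^8 km; r₂ = 3.72 × 1.496×10^8 = 5.56512×10^8 km.
Semi-major axis of the transfer orbit: a_t = (1.177352×10^8 + 5.56512×10^8)/2 = 3.371236×10^8 km.
Circular speed at r₁: v₁ = √(μ/r₁) = √(1.33136×10^11/1.177352×10^8) = 33.6275 km/s.
Transfer-orbit speed at r₁ (vis-viva): v_p = √[μ(2/r₁ − 1/a_t)] = 43.2053 km/s.
First burn Δv₁ = |v_p − v₁| = 9.5778 km/s.
Circular speed at r₂: v₂ = √(μ/r₂) = 15.4672 km/s.
Transfer-orbit speed at r₂: v_a = √[μ(2/r₂ − 1/a_t)] = 9.14048 km/s.
Second burn Δv₂ = |v₂ − v_a| = 6.3267 km/s.
Δv = Δv₁ + Δv₂ = 9.5778 + 6.3267 = 15.90 km/s.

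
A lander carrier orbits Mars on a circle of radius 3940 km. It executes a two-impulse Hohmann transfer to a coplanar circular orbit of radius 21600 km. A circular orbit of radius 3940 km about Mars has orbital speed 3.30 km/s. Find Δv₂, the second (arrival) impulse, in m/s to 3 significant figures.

From the circular-orbit relation v² = μ/r at r = 3940 km: μ = v²r = (3.30)² × 3940 = 42906.6 km³/s².
The Hohmann ellipse has a_t = (r₁ + r₂)/2 = 12770 km.
On the circular orbit at r = 21600 km, v_c = √(μ/r) = 1.4094 km/s.
Transfer-orbit speed at the same r (vis-viva, a = a_t): v_t = √[μ(2/r − 1/a_t)] = 0.78287 km/s.
Δv₂ = |v_t − v_c| = |0.78287 − 1.4094| = 0.6265 km/s.

Δv₂ = 627 m/s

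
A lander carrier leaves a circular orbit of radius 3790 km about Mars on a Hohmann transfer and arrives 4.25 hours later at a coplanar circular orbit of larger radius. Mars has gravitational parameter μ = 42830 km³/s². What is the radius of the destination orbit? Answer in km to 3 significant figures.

r₂ = 16300 km

Transfer time t = 4.25 hours = 15300 s, and t = π√(a_t³/μ).
So a_t = (μ t²/π²)^(1/3) = (42830 × (15300)² / π²)^(1/3) = 10053 km.
Since a_t = (r₁ + r₂)/2, r₂ = 2a_t − r₁ = 2×10053 − 3790 = 16316 km.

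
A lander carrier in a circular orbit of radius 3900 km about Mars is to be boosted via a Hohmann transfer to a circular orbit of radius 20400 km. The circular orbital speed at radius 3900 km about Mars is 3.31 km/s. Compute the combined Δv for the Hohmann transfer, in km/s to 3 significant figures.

From the circular-orbit relation v² = μ/r at r = 3900 km: μ = v²r = (3.31)² × 3900 = 42728.8 km³/s².
Semi-major axis of the transfer orbit: a_t = (3900 + 20400)/2 = 12150 km.
Circular speed at r₁: v₁ = √(μ/r₁) = √(42728.8/3900) = 3.310 km/s.
Transfer-orbit speed at r₁ (vis-viva equation): v_p = √[μ(2/r₁ − 1/a_t)] = 4.289 km/s.
First burn Δv₁ = |v_p − v₁| = 0.9790 km/s.
At r₂, v₂ = √(μ/r₂) = 1.44726 km/s.
Transfer-orbit speed at r₂: v_a = √[μ(2/r₂ − 1/a_t)] = 0.819954 km/s.
Second burn Δv₂ = |v₂ − v_a| = 0.6273 km/s.
Total Δv = Δv₁ + Δv₂ = 1.606 km/s.

Δv = 1.61 km/s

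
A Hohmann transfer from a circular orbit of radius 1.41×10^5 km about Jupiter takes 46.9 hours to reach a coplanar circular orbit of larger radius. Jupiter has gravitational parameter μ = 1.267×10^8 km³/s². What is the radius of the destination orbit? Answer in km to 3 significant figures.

Transfer time t = 46.9 hours = 1.6884×10^5 s, and t = π√(a_t³/μ).
So a_t = (μ t²/π²)^(1/3) = (1.267×10^8 × (1.6884×10^5)² / π²)^(1/3) = 7.1528×10^5 km.
Since a_t = (r₁ + r₂)/2, r₂ = 2a_t − r₁ = 2×7.1528×10^5 − 1.410×10^5 = 1.28956×10^6 km.

r₂ = 1.29×10^6 km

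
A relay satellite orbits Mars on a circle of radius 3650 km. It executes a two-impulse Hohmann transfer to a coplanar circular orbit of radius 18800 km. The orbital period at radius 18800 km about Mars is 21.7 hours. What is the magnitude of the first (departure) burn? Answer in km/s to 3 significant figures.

From Kepler's third law T² = 4π²r³/μ at r = 18800 km, T = 21.7 hours = 21.7 × 3600 s = 78120 s: μ = 4π²r³/T² = 42984.2 km³/s².
Transfer-ellipse semi-major axis a_t = (r₁ + r₂)/2 = (3650 + 18800)/2 = 11225 km.
On the circular orbit at r = 3650 km, v_c = √(μ/r) = 3.432 km/s.
Vis-viva on the transfer ellipse at r = 3650 km gives v_t = √[μ(2/r − 1/a_t)] = 4.441 km/s.
Δv₁ = |v_t − v_c| = |4.441 − 3.432| = 1.009 km/s.

Δv₁ = 1.01 km/s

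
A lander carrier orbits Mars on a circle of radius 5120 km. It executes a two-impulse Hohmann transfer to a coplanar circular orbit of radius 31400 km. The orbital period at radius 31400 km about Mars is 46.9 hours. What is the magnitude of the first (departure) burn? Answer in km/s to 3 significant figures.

From Kepler's third law T² = 4π²r³/μ at r = 31400 km, T = 46.9 hours = 46.9 × 3600 s = 1.6884×10^5 s: μ = 4π²r³/T² = 42874.4 km³/s².
Transfer-ellipse semi-major axis a_t = (r₁ + r₂)/2 = (5120 + 31400)/2 = 18260 km.
On the circular orbit at r = 5120 km, v_c = √(μ/r) = 2.8938 km/s.
Transfer-orbit speed at the same r (vis-viva, a = a_t): v_t = √[μ(2/r − 1/a_t)] = 3.7947 km/s.
Δv₁ = |v_t − v_c| = |3.7947 − 2.8938| = 0.9009 km/s.

Δv₁ = 0.901 km/s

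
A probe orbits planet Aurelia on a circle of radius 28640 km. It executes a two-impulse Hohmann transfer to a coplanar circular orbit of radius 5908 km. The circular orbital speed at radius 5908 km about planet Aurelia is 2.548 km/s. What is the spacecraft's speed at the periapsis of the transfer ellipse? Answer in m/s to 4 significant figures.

From the circular-orbit relation v² = μ/r at r = 5908 km: μ = v²r = (2.548)² × 5908 = 38356.5 km³/s².
Semi-major axis of the transfer orbit: a_t = (28640 + 5908)/2 = 17274 km.
At periapsis, r = 5908 km.
Applying v² = μ(2/r − 1/a_t): v = 3.281 km/s.

v = 3281 m/s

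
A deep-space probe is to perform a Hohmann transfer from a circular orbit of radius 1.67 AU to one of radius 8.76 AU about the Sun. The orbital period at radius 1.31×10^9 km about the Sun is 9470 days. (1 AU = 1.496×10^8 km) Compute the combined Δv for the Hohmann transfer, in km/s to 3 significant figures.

From Kepler's third law T² = 4π²r³/μ at r = 1.31×10^9 km, T = 9470 days = 9470 × 86400 s = 8.18208×10^8 s: μ = 4π²r³/T² = 1.32570×10^11 km³/s².
In km: r₁ = 1.67 × 1.496×10^8 = 2.49832×10^8 km; r₂ = 8.76 × 1.496×10^8 = 1.310496×10^9 km.
The Hohmann ellipse has a_t = (r₁ + r₂)/2 = 7.80164×10^8 km.
Circular speed at r₁: v₁ = √(μ/r₁) = √(1.32570×10^11/2.49832×10^8) = 23.04 km/s.
Transfer-orbit speed at r₁ (vis-viva equation): v_p = √[μ(2/r₁ − 1/a_t)] = 29.86 km/s.
First burn Δv₁ = |v_p − v₁| = 6.820 km/s.
Circular speed at r₂: v₂ = √(μ/r₂) = 10.058 km/s.
Transfer-orbit speed at r₂: v_a = √[μ(2/r₂ − 1/a_t)] = 5.6916 km/s.
Second burn Δv₂ = |v₂ − v_a| = 4.366 km/s.
Total Δv = Δv₁ + Δv₂ = 11.19 km/s.

Δv = 11.2 km/s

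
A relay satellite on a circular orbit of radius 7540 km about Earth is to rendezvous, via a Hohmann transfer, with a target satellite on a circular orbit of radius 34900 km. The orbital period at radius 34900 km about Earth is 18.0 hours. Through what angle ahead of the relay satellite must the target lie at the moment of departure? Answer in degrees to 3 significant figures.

φ = 94.7°

From Kepler's third law T² = 4π²r³/μ at r = 34900 km, T = 18.0 hours = 18.0 × 3600 s = 64800 s: μ = 4π²r³/T² = 3.99656×10^5 km³/s².
The Hohmann ellipse has a_t = (r₁ + r₂)/2 = 21220 km.
The half-period of the transfer ellipse is t = π√(a_t³/μ) = 15361.2 s.
The target's mean motion on its circular orbit is ω₂ = √(μ/r₂³) = 9.69627×10^-5 rad/s.
Angle swept by the target during transfer: ω₂·t = 1.4895 rad = 85.34°.
Arrival is 180° from departure on the ellipse, so φ = 180° − 85.34° = 94.7°.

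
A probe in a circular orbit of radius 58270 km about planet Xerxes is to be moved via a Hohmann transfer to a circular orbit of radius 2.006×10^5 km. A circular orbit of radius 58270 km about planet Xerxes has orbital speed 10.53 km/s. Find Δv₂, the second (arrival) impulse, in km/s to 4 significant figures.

Δv₂ = 1.867 km/s

From the circular-orbit relation v² = μ/r at r = 58270 km: μ = v²r = (10.53)² × 58270 = 6.46103×10^6 km³/s².
Transfer-ellipse semi-major axis a_t = (r₁ + r₂)/2 = (58270 + 2.006×10^5)/2 = 1.29435×10^5 km.
On the circular orbit at r = 2.006×10^5 km, v_c = √(μ/r) = 5.675 km/s.
Transfer-orbit speed at the same r (vis-viva, a = a_t): v_t = √[μ(2/r − 1/a_t)] = 3.808 km/s.
Δv₂ = |v_t − v_c| = |3.808 − 5.675| = 1.867 km/s.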